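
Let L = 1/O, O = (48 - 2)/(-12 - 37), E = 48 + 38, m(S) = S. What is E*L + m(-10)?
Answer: -2337/23 ≈ -101.61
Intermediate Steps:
E = 86
O = -46/49 (O = 46/(-49) = 46*(-1/49) = -46/49 ≈ -0.93878)
L = -49/46 (L = 1/(-46/49) = -49/46 ≈ -1.0652)
E*L + m(-10) = 86*(-49/46) - 10 = -2107/23 - 10 = -2337/23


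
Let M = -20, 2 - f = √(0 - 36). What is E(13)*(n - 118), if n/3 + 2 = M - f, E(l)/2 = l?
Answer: -4940 + 468*I ≈ -4940.0 + 468.0*I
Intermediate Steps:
E(l) = 2*l
f = 2 - 6*I (f = 2 - √(0 - 36) = 2 - √(-36) = 2 - 6*I ≈ 2.0 - 6.0*I)
n = -72 + 18*I (n = -6 + 3*(-20 - (2 - 6*I)) = -6 + 3*(-20 + (-2 + 6*I)) = -6 + 3*(-22 + 6*I) = -6 + (-66 + 18*I) = -72 + 18*I ≈ -72.0 + 18.0*I)
E(13)*(n - 118) = (2*13)*((-72 + 18*I) - 118) = 26*(-190 + 18*I) = -4940 + 468*I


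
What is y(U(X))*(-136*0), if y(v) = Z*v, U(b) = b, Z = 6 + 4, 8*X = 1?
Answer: 0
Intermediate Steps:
X = 1/8 (X = (1/8)*1 = 1/8 ≈ 0.12500)
Z = 10
y(v) = 10*v
y(U(X))*(-136*0) = (10*(1/8))*(-136*0) = (5/4)*0 = 0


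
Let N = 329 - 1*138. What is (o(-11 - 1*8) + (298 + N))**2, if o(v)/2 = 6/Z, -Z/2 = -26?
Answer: 40449600/169 ≈ 2.3935e+5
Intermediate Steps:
Z = 52 (Z = -2*(-26) = 52)
N = 191 (N = 329 - 138 = 191)
o(v) = 3/13 (o(v) = 2*(6/52) = 2*(6*(1/52)) = 2*(3/26) = 3/13)
(o(-11 - 1*8) + (298 + N))**2 = (3/13 + (298 + 191))**2 = (3/13 + 489)**2 = (6360/13)**2 = 40449600/169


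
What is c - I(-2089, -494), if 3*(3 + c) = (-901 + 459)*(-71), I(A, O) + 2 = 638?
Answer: 29465/3 ≈ 9821.7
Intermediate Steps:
I(A, O) = 636 (I(A, O) = -2 + 638 = 636)
c = 31373/3 (c = -3 + ((-901 + 459)*(-71))/3 = -3 + (-442*(-71))/3 = -3 + (⅓)*31382 = -3 + 31382/3 = 31373/3 ≈ 10458.)
c - I(-2089, -494) = 31373/3 - 1*636 = 31373/3 - 636 = 29465/3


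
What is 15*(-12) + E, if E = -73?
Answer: -253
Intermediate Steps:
15*(-12) + E = 15*(-12) - 73 = -180 - 73 = -253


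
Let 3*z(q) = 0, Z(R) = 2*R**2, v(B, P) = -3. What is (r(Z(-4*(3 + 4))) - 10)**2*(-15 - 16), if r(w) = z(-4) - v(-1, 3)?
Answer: -1519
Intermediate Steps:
z(q) = 0 (z(q) = (1/3)*0 = 0)
r(w) = 3 (r(w) = 0 - 1*(-3) = 0 + 3 = 3)
(r(Z(-4*(3 + 4))) - 10)**2*(-15 - 16) = (3 - 10)**2*(-15 - 16) = (-7)**2*(-31) = 49*(-31) = -1519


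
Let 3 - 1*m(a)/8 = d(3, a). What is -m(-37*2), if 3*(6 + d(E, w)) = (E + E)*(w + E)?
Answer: -1208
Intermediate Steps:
d(E, w) = -6 + 2*E*(E + w)/3 (d(E, w) = -6 + ((E + E)*(w + E))/3 = -6 + ((2*E)*(E + w))/3 = -6 + (2*E*(E + w))/3 = -6 + 2*E*(E + w)/3)
m(a) = 24 - 16*a (m(a) = 24 - 8*(-6 + (⅔)*3² + (⅔)*3*a) = 24 - 8*(-6 + (⅔)*9 + 2*a) = 24 - 8*(-6 + 6 + 2*a) = 24 - 16*a)
-m(-37*2) = -(24 - (-592)*2) = -(24 - 16*(-74)) = -(24 + 1184) = -1*1208 = -1208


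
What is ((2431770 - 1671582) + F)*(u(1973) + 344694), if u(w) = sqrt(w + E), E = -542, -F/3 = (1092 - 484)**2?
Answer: -120230645976 - 1046412*sqrt(159) ≈ -1.2024e+11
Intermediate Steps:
F = -1108992 (F = -3*(1092 - 484)**2 = -3*608**2 = -3*369664 = -1108992)
u(w) = sqrt(-542 + w) (u(w) = sqrt(w - 542) = sqrt(-542 + w))
((2431770 - 1671582) + F)*(u(1973) + 344694) = ((2431770 - 1671582) - 1108992)*(sqrt(-542 + 1973) + 344694) = (760188 - 1108992)*(sqrt(1431) + 344694) = -348804*(3*sqrt(159) + 344694) = -348804*(344694 + 3*sqrt(159)) = -120230645976 - 1046412*sqrt(159)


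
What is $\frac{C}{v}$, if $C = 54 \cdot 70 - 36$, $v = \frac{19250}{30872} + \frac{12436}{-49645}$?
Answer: $\frac{956367634560}{95290343} \approx 10036.0$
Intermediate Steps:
$v = \frac{285871029}{766320220}$ ($v = 19250 \cdot \frac{1}{30872} + 12436 \left(- \frac{1}{49645}\right) = \frac{9625}{15436} - \frac{12436}{49645} = \frac{285871029}{766320220} \approx 0.37304$)
$C = 3744$ ($C = 3780 - 36 = 3744$)
$\frac{C}{v} = \frac{3744}{\frac{285871029}{766320220}} = 3744 \cdot \frac{766320220}{285871029} = \frac{956367634560}{95290343}$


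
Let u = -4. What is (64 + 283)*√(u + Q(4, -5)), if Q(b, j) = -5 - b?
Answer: 347*I*√13 ≈ 1251.1*I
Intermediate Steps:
(64 + 283)*√(u + Q(4, -5)) = (64 + 283)*√(-4 + (-5 - 1*4)) = 347*√(-4 + (-5 - 4)) = 347*√(-4 - 9) = 347*√(-13) = 347*(I*√13) = 347*I*√13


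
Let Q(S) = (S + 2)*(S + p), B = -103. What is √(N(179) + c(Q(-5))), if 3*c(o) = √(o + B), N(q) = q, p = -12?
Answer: √(1611 + 6*I*√13)/3 ≈ 13.379 + 0.089828*I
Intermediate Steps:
Q(S) = (-12 + S)*(2 + S) (Q(S) = (S + 2)*(S - 12) = (2 + S)*(-12 + S) = (-12 + S)*(2 + S))
c(o) = √(-103 + o)/3 (c(o) = √(o - 103)/3 = √(-103 + o)/3)
√(N(179) + c(Q(-5))) = √(179 + √(-103 + (-24 + (-5)² - 10*(-5)))/3) = √(179 + √(-103 + (-24 + 25 + 50))/3) = √(179 + √(-103 + 51)/3) = √(179 + √(-52)/3) = √(179 + (2*I*√13)/3) = √(179 + 2*I*√13/3)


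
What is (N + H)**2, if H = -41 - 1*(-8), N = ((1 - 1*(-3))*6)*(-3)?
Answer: 11025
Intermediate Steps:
N = -72 (N = ((1 + 3)*6)*(-3) = (4*6)*(-3) = 24*(-3) = -72)
H = -33 (H = -41 + 8 = -33)
(N + H)**2 = (-72 - 33)**2 = (-105)**2 = 11025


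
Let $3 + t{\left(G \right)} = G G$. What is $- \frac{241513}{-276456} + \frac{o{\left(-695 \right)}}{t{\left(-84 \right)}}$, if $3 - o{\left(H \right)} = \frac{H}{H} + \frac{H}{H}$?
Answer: $\frac{189296405}{216649352} \approx 0.87375$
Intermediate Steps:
$t{\left(G \right)} = -3 + G^{2}$ ($t{\left(G \right)} = -3 + G G = -3 + G^{2}$)
$o{\left(H \right)} = 1$ ($o{\left(H \right)} = 3 - \left(\frac{H}{H} + \frac{H}{H}\right) = 3 - \left(1 + 1\right) = 3 - 2 = 1$)
$- \frac{241513}{-276456} + \frac{o{\left(-695 \right)}}{t{\left(-84 \right)}} = - \frac{241513}{-276456} + 1 \frac{1}{-3 + \left(-84\right)^{2}} = \left(-241513\right) \left(- \frac{1}{276456}\right) + 1 \frac{1}{-3 + 7056} = \frac{241513}{276456} + 1 \cdot \frac{1}{7053} = \frac{241513}{276456} + \frac{1}{7053} = \frac{189296405}{216649352}$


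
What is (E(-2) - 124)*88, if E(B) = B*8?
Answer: -12320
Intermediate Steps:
E(B) = 8*B
(E(-2) - 124)*88 = (8*(-2) - 124)*88 = (-16 - 124)*88 = -140*88 = -12320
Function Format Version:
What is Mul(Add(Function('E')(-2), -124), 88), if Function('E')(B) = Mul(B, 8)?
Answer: -12320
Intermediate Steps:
Function('E')(B) = Mul(8, B)
Mul(Add(Function('E')(-2), -124), 88) = Mul(Add(Mul(8, -2), -124), 88) = Mul(Add(-16, -124), 88) = Mul(-140, 88) = -12320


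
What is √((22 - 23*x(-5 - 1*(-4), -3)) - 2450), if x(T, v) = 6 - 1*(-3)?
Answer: I*√2635 ≈ 51.332*I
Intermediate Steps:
x(T, v) = 9 (x(T, v) = 6 + 3 = 9)
√((22 - 23*x(-5 - 1*(-4), -3)) - 2450) = √((22 - 23*9) - 2450) = √((22 - 207) - 2450) = √(-185 - 2450) = √(-2635) = I*√2635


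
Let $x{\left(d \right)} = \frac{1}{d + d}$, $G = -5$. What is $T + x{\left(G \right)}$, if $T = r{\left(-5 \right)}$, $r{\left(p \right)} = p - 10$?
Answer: $- \frac{151}{10} \approx -15.1$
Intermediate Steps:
$x{\left(d \right)} = \frac{1}{2 d}$
$r{\left(p \right)} = -10 + p$
$T = -15$ ($T = -10 - 5 = -15$)
$T + x{\left(G \right)} = -15 + \frac{1}{2 \left(-5\right)} = -15 + \frac{1}{2} \left(- \frac{1}{5}\right) = -15 - \frac{1}{10} = - \frac{151}{10}$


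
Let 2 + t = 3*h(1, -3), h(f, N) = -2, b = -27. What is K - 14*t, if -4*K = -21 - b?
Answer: 221/2 ≈ 110.50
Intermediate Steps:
K = -3/2 (K = -(-21 - 1*(-27))/4 = -(-21 + 27)/4 = -¼*6 = -3/2 ≈ -1.5000)
t = -8 (t = -2 + 3*(-2) = -2 - 6 = -8)
K - 14*t = -3/2 - 14*(-8) = -3/2 + 112 = 221/2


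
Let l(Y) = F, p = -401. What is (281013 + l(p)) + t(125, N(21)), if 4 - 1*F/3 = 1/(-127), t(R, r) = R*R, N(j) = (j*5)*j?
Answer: 37674553/127 ≈ 2.9665e+5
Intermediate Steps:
N(j) = 5*j**2 (N(j) = (5*j)*j = 5*j**2)
t(R, r) = R**2
F = 1527/127 (F = 12 - 3/(-127) = 12 - 3*(-1/127) = 12 + 3/127 = 1527/127 ≈ 12.024)
l(Y) = 1527/127
(281013 + l(p)) + t(125, N(21)) = (281013 + 1527/127) + 125**2 = 35690178/127 + 15625 = 37674553/127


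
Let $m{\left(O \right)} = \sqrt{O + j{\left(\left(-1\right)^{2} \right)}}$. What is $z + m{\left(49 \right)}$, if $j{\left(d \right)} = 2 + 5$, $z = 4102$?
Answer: $4102 + 2 \sqrt{14} \approx 4109.5$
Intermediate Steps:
$j{\left(d \right)} = 7$
$m{\left(O \right)} = \sqrt{7 + O}$ ($m{\left(O \right)} = \sqrt{O + 7} = \sqrt{7 + O}$)
$z + m{\left(49 \right)} = 4102 + \sqrt{7 + 49} = 4102 + \sqrt{56} = 4102 + 2 \sqrt{14}$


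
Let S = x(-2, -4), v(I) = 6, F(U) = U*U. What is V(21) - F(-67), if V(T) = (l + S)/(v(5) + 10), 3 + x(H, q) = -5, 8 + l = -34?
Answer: -35937/8 ≈ -4492.1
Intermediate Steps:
l = -42 (l = -8 - 34 = -42)
F(U) = U²
x(H, q) = -8 (x(H, q) = -3 - 5 = -8)
S = -8
V(T) = -25/8 (V(T) = (-42 - 8)/(6 + 10) = -50/16 = -50*1/16 = -25/8)
V(21) - F(-67) = -25/8 - 1*(-67)² = -25/8 - 1*4489 = -25/8 - 4489 = -35937/8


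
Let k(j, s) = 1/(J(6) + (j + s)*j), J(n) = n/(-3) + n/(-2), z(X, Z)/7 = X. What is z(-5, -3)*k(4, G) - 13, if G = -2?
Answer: -74/3 ≈ -24.667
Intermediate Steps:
z(X, Z) = 7*X
J(n) = -5*n/6 (J(n) = n*(-⅓) + n*(-½) = -n/3 - n/2 = -5*n/6)
k(j, s) = 1/(-5 + j*(j + s)) (k(j, s) = 1/(-⅚*6 + (j + s)*j) = 1/(-5 + j*(j + s)))
z(-5, -3)*k(4, G) - 13 = (7*(-5))/(-5 + 4² + 4*(-2)) - 13 = -35/(-5 + 16 - 8) - 13 = -35/3 - 13 = -74/3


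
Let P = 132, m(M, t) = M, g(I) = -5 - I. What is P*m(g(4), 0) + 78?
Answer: -1110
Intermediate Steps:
P*m(g(4), 0) + 78 = 132*(-5 - 1*4) + 78 = 132*(-5 - 4) + 78 = 132*(-9) + 78 = -1188 + 78 = -1110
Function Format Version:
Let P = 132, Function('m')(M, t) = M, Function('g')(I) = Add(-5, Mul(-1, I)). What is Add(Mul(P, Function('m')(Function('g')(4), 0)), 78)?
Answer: -1110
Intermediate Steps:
Add(Mul(P, Function('m')(Function('g')(4), 0)), 78) = Add(Mul(132, Add(-5, Mul(-1, 4))), 78) = Add(Mul(132, Add(-5, -4)), 78) = Add(Mul(132, -9), 78) = Add(-1188, 78) = -1110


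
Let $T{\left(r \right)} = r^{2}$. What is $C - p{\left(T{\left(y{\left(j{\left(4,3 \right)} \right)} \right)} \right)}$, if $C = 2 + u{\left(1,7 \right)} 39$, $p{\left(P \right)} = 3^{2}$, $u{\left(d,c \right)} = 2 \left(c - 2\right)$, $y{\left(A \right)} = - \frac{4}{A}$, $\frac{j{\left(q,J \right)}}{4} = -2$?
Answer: $383$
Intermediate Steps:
$j{\left(q,J \right)} = -8$ ($j{\left(q,J \right)} = 4 \left(-2\right) = -8$)
$u{\left(d,c \right)} = -4 + 2 c$ ($u{\left(d,c \right)} = 2 \left(-2 + c\right) = -4 + 2 c$)
$p{\left(P \right)} = 9$
$C = 392$ ($C = 2 + \left(-4 + 2 \cdot 7\right) 39 = 2 + \left(-4 + 14\right) 39 = 2 + 10 \cdot 39 = 2 + 390 = 392$)
$C - p{\left(T{\left(y{\left(j{\left(4,3 \right)} \right)} \right)} \right)} = 392 - 9 = 383$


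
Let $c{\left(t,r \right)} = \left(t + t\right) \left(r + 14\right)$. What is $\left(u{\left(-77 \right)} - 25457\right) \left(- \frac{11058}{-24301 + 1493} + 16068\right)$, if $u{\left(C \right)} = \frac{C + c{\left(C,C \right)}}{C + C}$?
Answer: $- \frac{9352641606039}{22808} \approx -4.1006 \cdot 10^{8}$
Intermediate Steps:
$c{\left(t,r \right)} = 2 t \left(14 + r\right)$
$u{\left(C \right)} = \frac{C + 2 C \left(14 + C\right)}{2 C}$ ($u{\left(C \right)} = \frac{C + 2 C \left(14 + C\right)}{C + C} = \frac{C + 2 C \left(14 + C\right)}{2 C}$)
$\left(u{\left(-77 \right)} - 25457\right) \left(- \frac{11058}{-24301 + 1493} + 16068\right) = \left(\left(\frac{29}{2} - 77\right) - 25457\right) \left(- \frac{11058}{-24301 + 1493} + 16068\right) = \left(- \frac{125}{2} - 25457\right) \left(- \frac{11058}{-22808} + 16068\right) = - \frac{51039 \left(\left(-11058\right) \left(- \frac{1}{22808}\right) + 16068\right)}{2} = - \frac{51039 \left(\frac{5529}{11404} + 16068\right)}{2} = \left(- \frac{51039}{2}\right) \frac{183245001}{11404} = - \frac{9352641606039}{22808}$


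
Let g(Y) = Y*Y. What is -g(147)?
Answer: -21609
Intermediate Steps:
g(Y) = Y**2
-g(147) = -1*147**2 = -1*21609 = -21609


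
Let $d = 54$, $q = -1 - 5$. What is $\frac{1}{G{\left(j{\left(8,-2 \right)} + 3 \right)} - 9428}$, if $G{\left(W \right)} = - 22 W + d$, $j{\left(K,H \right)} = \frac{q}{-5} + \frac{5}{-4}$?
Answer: $- \frac{10}{94389} \approx -0.00010594$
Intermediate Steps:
$q = -6$ ($q = -1 - 5 = -6$)
$j{\left(K,H \right)} = - \frac{1}{20}$ ($j{\left(K,H \right)} = - \frac{6}{-5} + \frac{5}{-4} = \left(-6\right) \left(- \frac{1}{5}\right) + 5 \left(- \frac{1}{4}\right) = \frac{6}{5} - \frac{5}{4} = - \frac{1}{20}$)
$G{\left(W \right)} = 54 - 22 W$ ($G{\left(W \right)} = - 22 W + 54 = 54 - 22 W$)
$\frac{1}{G{\left(j{\left(8,-2 \right)} + 3 \right)} - 9428} = \frac{1}{\left(54 - 22 \left(- \frac{1}{20} + 3\right)\right) - 9428} = \frac{1}{\left(54 - \frac{649}{10}\right) - 9428} = \frac{1}{- \frac{109}{10} - 9428} = \frac{1}{- \frac{94389}{10}} = - \frac{10}{94389}$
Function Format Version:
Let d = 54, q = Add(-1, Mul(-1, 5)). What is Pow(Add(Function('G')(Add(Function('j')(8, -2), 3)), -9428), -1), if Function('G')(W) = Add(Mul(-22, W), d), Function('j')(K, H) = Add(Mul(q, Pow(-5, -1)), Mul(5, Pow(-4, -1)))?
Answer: Rational(-10, 94389) ≈ -0.00010594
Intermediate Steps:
q = -6 (q = Add(-1, -5) = -6)
Function('j')(K, H) = Rational(-1, 20) (Function('j')(K, H) = Add(Mul(-6, Pow(-5, -1)), Mul(5, Pow(-4, -1))) = Add(Mul(-6, Rational(-1, 5)), Mul(5, Rational(-1, 4))) = Add(Rational(6, 5), Rational(-5, 4)) = Rational(-1, 20))
Function('G')(W) = Add(54, Mul(-22, W)) (Function('G')(W) = Add(Mul(-22, W), 54) = Add(54, Mul(-22, W)))
Pow(Add(Function('G')(Add(Function('j')(8, -2), 3)), -9428), -1) = Pow(Add(Add(54, Mul(-22, Add(Rational(-1, 20), 3))), -9428), -1) = Pow(Add(Add(54, Mul(-22, Rational(59, 20))), -9428), -1) = Pow(Add(Add(54, Rational(-649, 10)), -9428), -1) = Pow(Add(Rational(-109, 10), -9428), -1) = Pow(Rational(-94389, 10), -1) = Rational(-10, 94389)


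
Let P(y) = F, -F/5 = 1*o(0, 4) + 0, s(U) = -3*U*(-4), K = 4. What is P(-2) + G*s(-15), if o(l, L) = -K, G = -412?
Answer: 74180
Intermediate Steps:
o(l, L) = -4 (o(l, L) = -1*4 = -4)
s(U) = 12*U
F = 20 (F = -5*(1*(-4) + 0) = -5*(-4 + 0) = -5*(-4) = 20)
P(y) = 20
P(-2) + G*s(-15) = 20 - 4944*(-15) = 20 - 412*(-180) = 20 + 74160 = 74180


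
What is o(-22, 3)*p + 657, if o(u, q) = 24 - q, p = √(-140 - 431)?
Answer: 657 + 21*I*√571 ≈ 657.0 + 501.81*I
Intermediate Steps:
p = I*√571 (p = √(-571) = I*√571 ≈ 23.896*I)
o(-22, 3)*p + 657 = (24 - 1*3)*(I*√571) + 657 = (24 - 3)*(I*√571) + 657 = 21*(I*√571) + 657 = 21*I*√571 + 657 = 657 + 21*I*√571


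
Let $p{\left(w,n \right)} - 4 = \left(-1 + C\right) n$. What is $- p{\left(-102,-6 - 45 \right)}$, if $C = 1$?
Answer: $-4$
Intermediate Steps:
$p{\left(w,n \right)} = 4$ ($p{\left(w,n \right)} = 4 + \left(-1 + 1\right) n = 4 + 0 n = 4 + 0 = 4$)
$- p{\left(-102,-6 - 45 \right)} = \left(-1\right) 4 = -4$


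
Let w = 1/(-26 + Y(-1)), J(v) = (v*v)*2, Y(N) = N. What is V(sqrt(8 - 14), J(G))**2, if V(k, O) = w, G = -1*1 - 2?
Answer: 1/729 ≈ 0.0013717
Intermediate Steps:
G = -3 (G = -1 - 2 = -3)
J(v) = 2*v**2 (J(v) = v**2*2 = 2*v**2)
w = -1/27 (w = 1/(-26 - 1) = 1/(-27) = -1/27 ≈ -0.037037)
V(k, O) = -1/27
V(sqrt(8 - 14), J(G))**2 = (-1/27)**2 = 1/729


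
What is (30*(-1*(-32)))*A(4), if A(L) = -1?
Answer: -960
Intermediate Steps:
(30*(-1*(-32)))*A(4) = (30*(-1*(-32)))*(-1) = (30*32)*(-1) = 960*(-1) = -960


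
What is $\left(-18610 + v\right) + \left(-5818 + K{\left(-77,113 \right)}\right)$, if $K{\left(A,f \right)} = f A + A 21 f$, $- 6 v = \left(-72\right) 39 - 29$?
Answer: $- \frac{1292263}{6} \approx -2.1538 \cdot 10^{5}$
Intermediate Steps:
$v = \frac{2837}{6}$ ($v = - \frac{\left(-72\right) 39 - 29}{6} = - \frac{-2808 - 29}{6} = \left(- \frac{1}{6}\right) \left(-2837\right) = \frac{2837}{6} \approx 472.83$)
$K{\left(A,f \right)} = 22 A f$ ($K{\left(A,f \right)} = A f + 21 A f = 22 A f$)
$\left(-18610 + v\right) + \left(-5818 + K{\left(-77,113 \right)}\right) = \left(-18610 + \frac{2837}{6}\right) + \left(-5818 + 22 \left(-77\right) 113\right) = - \frac{108823}{6} - 197240 = - \frac{1292263}{6}$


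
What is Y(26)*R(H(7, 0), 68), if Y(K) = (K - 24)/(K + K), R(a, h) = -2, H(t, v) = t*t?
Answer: -1/13 ≈ -0.076923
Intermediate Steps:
H(t, v) = t**2
Y(K) = (-24 + K)/(2*K) (Y(K) = (-24 + K)/((2*K)) = (-24 + K)*(1/(2*K)) = (-24 + K)/(2*K))
Y(26)*R(H(7, 0), 68) = ((1/2)*(-24 + 26)/26)*(-2) = ((1/2)*(1/26)*2)*(-2) = (1/26)*(-2) = -1/13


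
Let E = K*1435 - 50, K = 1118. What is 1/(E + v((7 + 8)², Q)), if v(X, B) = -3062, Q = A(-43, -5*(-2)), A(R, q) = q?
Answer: 1/1601218 ≈ 6.2452e-7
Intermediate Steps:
Q = 10 (Q = -5*(-2) = 10)
E = 1604280 (E = 1118*1435 - 50 = 1604330 - 50 = 1604280)
1/(E + v((7 + 8)², Q)) = 1/(1604280 - 3062) = 1/1601218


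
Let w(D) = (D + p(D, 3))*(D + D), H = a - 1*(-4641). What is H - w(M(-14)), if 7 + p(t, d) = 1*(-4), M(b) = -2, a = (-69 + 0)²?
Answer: 9350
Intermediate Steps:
a = 4761 (a = (-69)² = 4761)
p(t, d) = -11 (p(t, d) = -7 + 1*(-4) = -7 - 4 = -11)
H = 9402 (H = 4761 - 1*(-4641) = 4761 + 4641 = 9402)
w(D) = 2*D*(-11 + D) (w(D) = (D - 11)*(D + D) = (-11 + D)*(2*D) = 2*D*(-11 + D))
H - w(M(-14)) = 9402 - 2*(-2)*(-11 - 2) = 9402 - 2*(-2)*(-13) = 9402 - 1*52 = 9402 - 52 = 9350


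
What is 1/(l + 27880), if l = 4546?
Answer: 1/32426 ≈ 3.0839e-5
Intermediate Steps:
1/(l + 27880) = 1/(4546 + 27880) = 1/32426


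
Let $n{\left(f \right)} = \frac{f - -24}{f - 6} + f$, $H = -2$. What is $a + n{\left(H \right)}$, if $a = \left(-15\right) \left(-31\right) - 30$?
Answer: $\frac{1721}{4} \approx 430.25$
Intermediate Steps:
$n{\left(f \right)} = f + \frac{24 + f}{-6 + f}$ ($n{\left(f \right)} = \frac{f + 24}{-6 + f} + f = \frac{24 + f}{-6 + f} + f = f + \frac{24 + f}{-6 + f}$)
$a = 435$ ($a = 465 - 30 = 435$)
$a + n{\left(H \right)} = 435 + \frac{24 + \left(-2\right)^{2} - -10}{-6 - 2} = 435 + \frac{24 + 4 + 10}{-8} = 435 - \frac{19}{4} = \frac{1721}{4}$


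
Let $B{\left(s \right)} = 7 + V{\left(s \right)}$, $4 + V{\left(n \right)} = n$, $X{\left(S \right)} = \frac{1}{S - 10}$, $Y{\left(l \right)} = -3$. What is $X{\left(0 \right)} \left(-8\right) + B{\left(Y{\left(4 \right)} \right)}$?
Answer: $\frac{4}{5} \approx 0.8$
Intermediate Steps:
$X{\left(S \right)} = \frac{1}{-10 + S}$
$V{\left(n \right)} = -4 + n$
$B{\left(s \right)} = 3 + s$ ($B{\left(s \right)} = 7 + \left(-4 + s\right) = 3 + s$)
$X{\left(0 \right)} \left(-8\right) + B{\left(Y{\left(4 \right)} \right)} = \frac{1}{-10 + 0} \left(-8\right) + \left(3 - 3\right) = \frac{1}{-10} \left(-8\right) + 0 = \left(- \frac{1}{10}\right) \left(-8\right) + 0 = \frac{4}{5} + 0 = \frac{4}{5}$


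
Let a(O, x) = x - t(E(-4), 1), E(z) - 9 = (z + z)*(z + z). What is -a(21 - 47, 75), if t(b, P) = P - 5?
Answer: -79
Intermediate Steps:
E(z) = 9 + 4*z**2 (E(z) = 9 + (z + z)*(z + z) = 9 + (2*z)*(2*z) = 9 + 4*z**2)
t(b, P) = -5 + P
a(O, x) = 4 + x (a(O, x) = x - (-5 + 1) = x - 1*(-4) = x + 4 = 4 + x)
-a(21 - 47, 75) = -(4 + 75) = -1*79 = -79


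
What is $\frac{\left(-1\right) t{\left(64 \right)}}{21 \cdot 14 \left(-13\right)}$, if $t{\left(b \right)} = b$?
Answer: $\frac{32}{1911} \approx 0.016745$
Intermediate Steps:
$\frac{\left(-1\right) t{\left(64 \right)}}{21 \cdot 14 \left(-13\right)} = \frac{\left(-1\right) 64}{21 \cdot 14 \left(-13\right)} = - \frac{64}{294 \left(-13\right)} = - \frac{64}{-3822} = \left(-64\right) \left(- \frac{1}{3822}\right) = \frac{32}{1911}$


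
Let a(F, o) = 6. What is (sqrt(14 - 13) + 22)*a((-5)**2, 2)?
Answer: 138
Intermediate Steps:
(sqrt(14 - 13) + 22)*a((-5)**2, 2) = (sqrt(14 - 13) + 22)*6 = (sqrt(1) + 22)*6 = (1 + 22)*6 = 23*6 = 138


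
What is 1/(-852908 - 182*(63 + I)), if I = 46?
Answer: -1/872746 ≈ -1.1458e-6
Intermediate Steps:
1/(-852908 - 182*(63 + I)) = 1/(-852908 - 182*(63 + 46)) = 1/(-852908 - 182*109) = 1/(-852908 - 19838) = 1/(-872746) = -1/872746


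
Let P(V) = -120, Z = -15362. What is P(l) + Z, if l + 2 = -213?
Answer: -15482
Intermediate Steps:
l = -215 (l = -2 - 213 = -215)
P(l) + Z = -120 - 15362 = -15482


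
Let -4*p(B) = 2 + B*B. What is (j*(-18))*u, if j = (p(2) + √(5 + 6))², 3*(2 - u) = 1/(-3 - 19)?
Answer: -21147/44 + 1197*√11/11 ≈ -119.70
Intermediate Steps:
p(B) = -½ - B²/4 (p(B) = -(2 + B*B)/4 = -(2 + B²)/4 = -½ - B²/4)
u = 133/66 (u = 2 - 1/(3*(-3 - 19)) = 2 - ⅓/(-22) = 2 - ⅓*(-1/22) = 2 + 1/66 = 133/66 ≈ 2.0152)
j = (-3/2 + √11)² (j = ((-½ - ¼*2²) + √(5 + 6))² = ((-½ - ¼*4) + √11)² = ((-½ - 1) + √11)² = (-3/2 + √11)² ≈ 3.3001)
(j*(-18))*u = ((53/4 - 3*√11)*(-18))*(133/66) = (-477/2 + 54*√11)*(133/66) = -21147/44 + 1197*√11/11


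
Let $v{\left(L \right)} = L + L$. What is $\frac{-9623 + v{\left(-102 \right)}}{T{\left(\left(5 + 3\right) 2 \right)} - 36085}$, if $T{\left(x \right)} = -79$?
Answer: $\frac{9827}{36164} \approx 0.27173$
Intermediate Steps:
$v{\left(L \right)} = 2 L$
$\frac{-9623 + v{\left(-102 \right)}}{T{\left(\left(5 + 3\right) 2 \right)} - 36085} = \frac{-9623 + 2 \left(-102\right)}{-79 - 36085} = \frac{-9623 - 204}{-36164} = \left(-9827\right) \left(- \frac{1}{36164}\right) = \frac{9827}{36164}$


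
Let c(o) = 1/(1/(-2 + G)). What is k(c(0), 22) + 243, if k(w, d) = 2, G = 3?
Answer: 245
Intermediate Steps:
c(o) = 1 (c(o) = 1/(1/(-2 + 3)) = 1/(1/1) = 1/1 = 1)
k(c(0), 22) + 243 = 2 + 243 = 245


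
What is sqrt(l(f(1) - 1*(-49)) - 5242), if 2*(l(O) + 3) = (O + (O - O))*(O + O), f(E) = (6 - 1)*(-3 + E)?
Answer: 14*I*sqrt(19) ≈ 61.025*I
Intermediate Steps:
f(E) = -15 + 5*E (f(E) = 5*(-3 + E) = -15 + 5*E)
l(O) = -3 + O**2 (l(O) = -3 + ((O + (O - O))*(O + O))/2 = -3 + ((O + 0)*(2*O))/2 = -3 + (O*(2*O))/2 = -3 + (2*O**2)/2 = -3 + O**2)
sqrt(l(f(1) - 1*(-49)) - 5242) = sqrt((-3 + ((-15 + 5*1) - 1*(-49))**2) - 5242) = sqrt((-3 + ((-15 + 5) + 49)**2) - 5242) = sqrt((-3 + (-10 + 49)**2) - 5242) = sqrt((-3 + 39**2) - 5242) = sqrt((-3 + 1521) - 5242) = sqrt(1518 - 5242) = sqrt(-3724) = 14*I*sqrt(19)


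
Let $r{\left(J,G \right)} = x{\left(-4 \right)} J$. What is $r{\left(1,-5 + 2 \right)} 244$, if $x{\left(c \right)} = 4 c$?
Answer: $-3904$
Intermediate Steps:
$r{\left(J,G \right)} = - 16 J$ ($r{\left(J,G \right)} = 4 \left(-4\right) J = - 16 J$)
$r{\left(1,-5 + 2 \right)} 244 = \left(-16\right) 1 \cdot 244 = \left(-16\right) 244 = -3904$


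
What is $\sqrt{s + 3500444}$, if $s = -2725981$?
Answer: $\sqrt{774463} \approx 880.04$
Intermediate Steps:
$\sqrt{s + 3500444} = \sqrt{-2725981 + 3500444} = \sqrt{774463}$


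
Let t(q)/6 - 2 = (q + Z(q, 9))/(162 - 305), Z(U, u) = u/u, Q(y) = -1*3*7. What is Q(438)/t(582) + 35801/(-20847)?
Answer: -12059/375246 ≈ -0.032136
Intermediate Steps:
Q(y) = -21 (Q(y) = -3*7 = -21)
Z(U, u) = 1
t(q) = 1710/143 - 6*q/143 (t(q) = 12 + 6*((q + 1)/(162 - 305)) = 12 + 6*((1 + q)/(-143)) = 12 + 6*((1 + q)*(-1/143)) = 12 + 6*(-1/143 - q/143) = 12 + (-6/143 - 6*q/143) = 1710/143 - 6*q/143)
Q(438)/t(582) + 35801/(-20847) = -21/(1710/143 - 6/143*582) + 35801/(-20847) = -21/(1710/143 - 3492/143) + 35801*(-1/20847) = -21/(-162/13) - 35801/20847 = -21*(-13/162) - 35801/20847 = 91/54 - 35801/20847 = -12059/375246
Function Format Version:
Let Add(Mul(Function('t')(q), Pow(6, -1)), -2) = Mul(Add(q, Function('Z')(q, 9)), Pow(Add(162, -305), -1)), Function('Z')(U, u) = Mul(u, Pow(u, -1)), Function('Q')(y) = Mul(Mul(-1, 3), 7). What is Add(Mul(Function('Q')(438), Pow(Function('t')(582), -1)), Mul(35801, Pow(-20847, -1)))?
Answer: Rational(-12059, 375246) ≈ -0.032136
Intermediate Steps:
Function('Q')(y) = -21 (Function('Q')(y) = Mul(-3, 7) = -21)
Function('Z')(U, u) = 1
Function('t')(q) = Add(Rational(1710, 143), Mul(Rational(-6, 143), q)) (Function('t')(q) = Add(12, Mul(6, Mul(Add(q, 1), Pow(Add(162, -305), -1)))) = Add(12, Mul(6, Mul(Add(1, q), Pow(-143, -1)))) = Add(12, Mul(6, Mul(Add(1, q), Rational(-1, 143)))) = Add(12, Mul(6, Add(Rational(-1, 143), Mul(Rational(-1, 143), q)))) = Add(12, Add(Rational(-6, 143), Mul(Rational(-6, 143), q))) = Add(Rational(1710, 143), Mul(Rational(-6, 143), q)))
Add(Mul(Function('Q')(438), Pow(Function('t')(582), -1)), Mul(35801, Pow(-20847, -1))) = Add(Mul(-21, Pow(Add(Rational(1710, 143), Mul(Rational(-6, 143), 582)), -1)), Mul(35801, Pow(-20847, -1))) = Add(Mul(-21, Pow(Add(Rational(1710, 143), Rational(-3492, 143)), -1)), Mul(35801, Rational(-1, 20847))) = Add(Mul(-21, Pow(Rational(-162, 13), -1)), Rational(-35801, 20847)) = Add(Mul(-21, Rational(-13, 162)), Rational(-35801, 20847)) = Add(Rational(91, 54), Rational(-35801, 20847)) = Rational(-12059, 375246)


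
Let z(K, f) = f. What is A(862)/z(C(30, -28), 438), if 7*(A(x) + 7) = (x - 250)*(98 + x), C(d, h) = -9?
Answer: 587471/3066 ≈ 191.61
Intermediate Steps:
A(x) = -7 + (-250 + x)*(98 + x)/7 (A(x) = -7 + ((x - 250)*(98 + x))/7 = -7 + ((-250 + x)*(98 + x))/7 = -7 + (-250 + x)*(98 + x)/7)
A(862)/z(C(30, -28), 438) = (-3507 - 152/7*862 + (⅐)*862²)/438 = (-3507 - 131024/7 + (⅐)*743044)*(1/438) = (-3507 - 131024/7 + 743044/7)*(1/438) = (587471/7)*(1/438) = 587471/3066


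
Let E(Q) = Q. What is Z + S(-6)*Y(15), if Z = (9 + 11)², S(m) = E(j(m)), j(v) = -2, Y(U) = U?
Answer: 370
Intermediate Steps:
S(m) = -2
Z = 400 (Z = 20² = 400)
Z + S(-6)*Y(15) = 400 - 2*15 = 400 - 30 = 370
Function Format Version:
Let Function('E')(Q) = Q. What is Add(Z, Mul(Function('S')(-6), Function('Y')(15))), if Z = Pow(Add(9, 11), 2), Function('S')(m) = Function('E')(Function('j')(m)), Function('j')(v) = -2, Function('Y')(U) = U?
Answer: 370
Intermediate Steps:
Function('S')(m) = -2
Z = 400 (Z = Pow(20, 2) = 400)
Add(Z, Mul(Function('S')(-6), Function('Y')(15))) = Add(400, Mul(-2, 15)) = Add(400, -30) = 370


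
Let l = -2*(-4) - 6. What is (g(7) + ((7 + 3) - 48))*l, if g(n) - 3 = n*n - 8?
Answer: 12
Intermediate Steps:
g(n) = -5 + n² (g(n) = 3 + (n*n - 8) = 3 + (n² - 8) = 3 + (-8 + n²) = -5 + n²)
l = 2 (l = 8 - 6 = 2)
(g(7) + ((7 + 3) - 48))*l = ((-5 + 7²) + ((7 + 3) - 48))*2 = ((-5 + 49) + (10 - 48))*2 = (44 - 38)*2 = 6*2 = 12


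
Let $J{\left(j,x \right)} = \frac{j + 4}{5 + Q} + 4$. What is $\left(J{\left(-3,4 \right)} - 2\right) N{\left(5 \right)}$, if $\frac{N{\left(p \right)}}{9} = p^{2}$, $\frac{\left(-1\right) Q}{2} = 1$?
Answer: $525$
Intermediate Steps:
$Q = -2$ ($Q = \left(-2\right) 1 = -2$)
$J{\left(j,x \right)} = \frac{16}{3} + \frac{j}{3}$ ($J{\left(j,x \right)} = \frac{j + 4}{5 - 2} + 4 = \frac{4 + j}{3} + 4 = \left(4 + j\right) \frac{1}{3} + 4 = \left(\frac{4}{3} + \frac{j}{3}\right) + 4 = \frac{16}{3} + \frac{j}{3}$)
$N{\left(p \right)} = 9 p^{2}$
$\left(J{\left(-3,4 \right)} - 2\right) N{\left(5 \right)} = \left(\left(\frac{16}{3} + \frac{1}{3} \left(-3\right)\right) - 2\right) 9 \cdot 5^{2} = \left(\left(\frac{16}{3} - 1\right) - 2\right) 9 \cdot 25 = \left(\frac{13}{3} - 2\right) 225 = \frac{7}{3} \cdot 225 = 525$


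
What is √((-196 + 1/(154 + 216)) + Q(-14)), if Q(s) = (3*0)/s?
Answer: I*√26832030/370 ≈ 14.0*I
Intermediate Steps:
Q(s) = 0 (Q(s) = 0/s = 0)
√((-196 + 1/(154 + 216)) + Q(-14)) = √((-196 + 1/(154 + 216)) + 0) = √((-196 + 1/370) + 0) = √(-72519/370 + 0) = √(-72519/370) = I*√26832030/370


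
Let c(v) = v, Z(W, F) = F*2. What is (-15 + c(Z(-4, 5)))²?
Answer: 25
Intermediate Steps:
Z(W, F) = 2*F
(-15 + c(Z(-4, 5)))² = (-15 + 2*5)² = (-15 + 10)² = (-5)² = 25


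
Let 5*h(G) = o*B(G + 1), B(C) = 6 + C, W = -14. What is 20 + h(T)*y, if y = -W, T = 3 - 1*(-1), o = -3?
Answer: -362/5 ≈ -72.400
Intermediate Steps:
T = 4 (T = 3 + 1 = 4)
h(G) = -21/5 - 3*G/5 (h(G) = (-3*(6 + (G + 1)))/5 = (-3*(6 + (1 + G)))/5 = (-3*(7 + G))/5 = (-21 - 3*G)/5 = -21/5 - 3*G/5)
y = 14 (y = -1*(-14) = 14)
20 + h(T)*y = 20 + (-21/5 - ⅗*4)*14 = 20 + (-21/5 - 12/5)*14 = 20 - 33/5*14 = 20 - 462/5 = -362/5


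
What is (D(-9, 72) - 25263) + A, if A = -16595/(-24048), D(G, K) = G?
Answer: -607724461/24048 ≈ -25271.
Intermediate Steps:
A = 16595/24048 (A = -16595*(-1/24048) = 16595/24048 ≈ 0.69008)
(D(-9, 72) - 25263) + A = (-9 - 25263) + 16595/24048 = -25272 + 16595/24048 = -607724461/24048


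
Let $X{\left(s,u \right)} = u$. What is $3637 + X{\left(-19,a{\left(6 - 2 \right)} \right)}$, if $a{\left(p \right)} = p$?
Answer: $3641$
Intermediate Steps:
$3637 + X{\left(-19,a{\left(6 - 2 \right)} \right)} = 3637 + \left(6 - 2\right) = 3637 + 4 = 3641$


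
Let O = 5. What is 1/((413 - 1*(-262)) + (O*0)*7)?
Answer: 1/675 ≈ 0.0014815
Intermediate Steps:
1/((413 - 1*(-262)) + (O*0)*7) = 1/((413 - 1*(-262)) + (5*0)*7) = 1/((413 + 262) + 0*7) = 1/(675 + 0) = 1/675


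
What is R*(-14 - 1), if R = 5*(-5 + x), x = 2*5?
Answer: -375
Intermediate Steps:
x = 10
R = 25 (R = 5*(-5 + 10) = 5*5 = 25)
R*(-14 - 1) = 25*(-14 - 1) = 25*(-15) = -375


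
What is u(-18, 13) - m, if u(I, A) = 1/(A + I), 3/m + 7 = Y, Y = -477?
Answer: -469/2420 ≈ -0.19380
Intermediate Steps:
m = -3/484 (m = 3/(-7 - 477) = 3/(-484) = 3*(-1/484) = -3/484 ≈ -0.0061983)
u(-18, 13) - m = 1/(13 - 18) - 1*(-3/484) = 1/(-5) + 3/484 = -1/5 + 3/484 = -469/2420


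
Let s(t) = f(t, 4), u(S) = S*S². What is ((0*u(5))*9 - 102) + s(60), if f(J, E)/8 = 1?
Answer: -94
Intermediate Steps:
u(S) = S³
f(J, E) = 8 (f(J, E) = 8*1 = 8)
s(t) = 8
((0*u(5))*9 - 102) + s(60) = ((0*5³)*9 - 102) + 8 = ((0*125)*9 - 102) + 8 = (0*9 - 102) + 8 = (0 - 102) + 8 = -102 + 8 = -94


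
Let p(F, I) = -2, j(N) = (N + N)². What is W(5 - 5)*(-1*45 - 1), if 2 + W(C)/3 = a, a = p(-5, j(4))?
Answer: 552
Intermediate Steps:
j(N) = 4*N² (j(N) = (2*N)² = 4*N²)
a = -2
W(C) = -12 (W(C) = -6 + 3*(-2) = -6 - 6 = -12)
W(5 - 5)*(-1*45 - 1) = -12*(-1*45 - 1) = -12*(-45 - 1) = -12*(-46) = 552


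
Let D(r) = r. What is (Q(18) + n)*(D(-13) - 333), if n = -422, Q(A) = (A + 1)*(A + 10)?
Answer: -38060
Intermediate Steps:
Q(A) = (1 + A)*(10 + A)
(Q(18) + n)*(D(-13) - 333) = ((10 + 18**2 + 11*18) - 422)*(-13 - 333) = ((10 + 324 + 198) - 422)*(-346) = (532 - 422)*(-346) = 110*(-346) = -38060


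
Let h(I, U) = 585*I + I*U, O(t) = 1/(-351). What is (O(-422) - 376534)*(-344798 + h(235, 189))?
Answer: 21530480868980/351 ≈ 6.1340e+10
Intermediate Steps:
O(t) = -1/351
(O(-422) - 376534)*(-344798 + h(235, 189)) = (-1/351 - 376534)*(-344798 + 235*(585 + 189)) = -132163435*(-344798 + 235*774)/351 = -132163435*(-344798 + 181890)/351 = -132163435/351*(-162908) = 21530480868980/351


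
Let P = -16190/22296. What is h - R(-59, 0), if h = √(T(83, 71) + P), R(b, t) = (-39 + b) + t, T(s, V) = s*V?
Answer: 98 + √183069861303/5574 ≈ 174.76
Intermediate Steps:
T(s, V) = V*s
P = -8095/11148 (P = -16190*1/22296 = -8095/11148 ≈ -0.72614)
R(b, t) = -39 + b + t
h = √183069861303/5574 (h = √(71*83 - 8095/11148) = √(5893 - 8095/11148) = √(65687069/11148) = √183069861303/5574 ≈ 76.761)
h - R(-59, 0) = √183069861303/5574 - (-39 - 59 + 0) = √183069861303/5574 - 1*(-98) = √183069861303/5574 + 98 = 98 + √183069861303/5574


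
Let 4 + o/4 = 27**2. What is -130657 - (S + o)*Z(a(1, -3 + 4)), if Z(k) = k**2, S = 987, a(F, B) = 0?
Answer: -130657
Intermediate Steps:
o = 2900 (o = -16 + 4*27**2 = -16 + 4*729 = -16 + 2916 = 2900)
-130657 - (S + o)*Z(a(1, -3 + 4)) = -130657 - (987 + 2900)*0**2 = -130657 - 3887*0 = -130657 - 1*0 = -130657 + 0 = -130657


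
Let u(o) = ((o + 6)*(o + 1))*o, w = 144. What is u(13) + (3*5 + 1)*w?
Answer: 5762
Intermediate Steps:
u(o) = o*(1 + o)*(6 + o) (u(o) = ((6 + o)*(1 + o))*o = ((1 + o)*(6 + o))*o = o*(1 + o)*(6 + o))
u(13) + (3*5 + 1)*w = 13*(6 + 13**2 + 7*13) + (3*5 + 1)*144 = 13*(6 + 169 + 91) + (15 + 1)*144 = 13*266 + 16*144 = 3458 + 2304 = 5762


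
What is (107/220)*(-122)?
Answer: -6527/110 ≈ -59.336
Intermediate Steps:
(107/220)*(-122) = -6527/110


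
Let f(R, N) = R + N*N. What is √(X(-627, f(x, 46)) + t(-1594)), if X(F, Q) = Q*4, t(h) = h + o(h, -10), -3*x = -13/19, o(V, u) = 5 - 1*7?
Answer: 2*√5579274/57 ≈ 82.879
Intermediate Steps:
o(V, u) = -2 (o(V, u) = 5 - 7 = -2)
x = 13/57 (x = -(-13)/(3*19) = -⅓*(-13/19) = 13/57 ≈ 0.22807)
t(h) = -2 + h (t(h) = h - 2 = -2 + h)
f(R, N) = R + N²
X(F, Q) = 4*Q
√(X(-627, f(x, 46)) + t(-1594)) = √(4*(13/57 + 46²) + (-2 - 1594)) = √(4*(13/57 + 2116) - 1596) = √(4*(120625/57) - 1596) = √(482500/57 - 1596) = √(391528/57) = 2*√5579274/57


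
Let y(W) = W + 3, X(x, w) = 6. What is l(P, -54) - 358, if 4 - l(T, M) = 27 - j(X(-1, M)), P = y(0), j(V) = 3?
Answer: -378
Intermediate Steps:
y(W) = 3 + W
P = 3 (P = 3 + 0 = 3)
l(T, M) = -20 (l(T, M) = 4 - (27 - 1*3) = 4 - (27 - 3) = 4 - 1*24 = 4 - 24 = -20)
l(P, -54) - 358 = -20 - 358 = -378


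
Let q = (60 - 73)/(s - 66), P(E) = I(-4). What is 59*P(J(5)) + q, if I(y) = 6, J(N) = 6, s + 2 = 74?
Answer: 2111/6 ≈ 351.83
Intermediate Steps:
s = 72 (s = -2 + 74 = 72)
P(E) = 6
q = -13/6 (q = (60 - 73)/(72 - 66) = -13/6 ≈ -2.1667)
59*P(J(5)) + q = 59*6 - 13/6 = 354 - 13/6 = 2111/6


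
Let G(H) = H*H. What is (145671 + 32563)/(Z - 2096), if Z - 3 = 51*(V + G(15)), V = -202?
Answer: -89117/460 ≈ -193.73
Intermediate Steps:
G(H) = H²
Z = 1176 (Z = 3 + 51*(-202 + 15²) = 3 + 51*(-202 + 225) = 3 + 51*23 = 3 + 1173 = 1176)
(145671 + 32563)/(Z - 2096) = (145671 + 32563)/(1176 - 2096) = 178234/(-920) = 178234*(-1/920) = -89117/460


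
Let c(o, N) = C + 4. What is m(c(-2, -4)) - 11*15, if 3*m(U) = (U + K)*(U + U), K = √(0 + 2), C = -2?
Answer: -487/3 + 4*√2/3 ≈ -160.45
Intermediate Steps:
c(o, N) = 2 (c(o, N) = -2 + 4 = 2)
K = √2 ≈ 1.4142
m(U) = 2*U*(U + √2)/3 (m(U) = ((U + √2)*(U + U))/3 = ((U + √2)*(2*U))/3 = (2*U*(U + √2))/3 = 2*U*(U + √2)/3)
m(c(-2, -4)) - 11*15 = (⅔)*2*(2 + √2) - 11*15 = (8/3 + 4*√2/3) - 165 = -487/3 + 4*√2/3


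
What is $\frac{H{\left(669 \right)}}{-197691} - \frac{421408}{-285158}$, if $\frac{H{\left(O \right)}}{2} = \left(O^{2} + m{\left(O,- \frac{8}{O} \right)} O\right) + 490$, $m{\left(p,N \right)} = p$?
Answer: $- \frac{213736642232}{28186585089} \approx -7.5829$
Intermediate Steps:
$H{\left(O \right)} = 980 + 4 O^{2}$ ($H{\left(O \right)} = 2 \left(\left(O^{2} + O O\right) + 490\right) = 2 \left(\left(O^{2} + O^{2}\right) + 490\right) = 2 \left(2 O^{2} + 490\right) = 2 \left(490 + 2 O^{2}\right) = 980 + 4 O^{2}$)
$\frac{H{\left(669 \right)}}{-197691} - \frac{421408}{-285158} = \frac{980 + 4 \cdot 669^{2}}{-197691} - \frac{421408}{-285158} = \left(980 + 4 \cdot 447561\right) \left(- \frac{1}{197691}\right) - - \frac{210704}{142579} = \left(980 + 1790244\right) \left(- \frac{1}{197691}\right) + \frac{210704}{142579} = 1791224 \left(- \frac{1}{197691}\right) + \frac{210704}{142579} = - \frac{1791224}{197691} + \frac{210704}{142579} = - \frac{213736642232}{28186585089}$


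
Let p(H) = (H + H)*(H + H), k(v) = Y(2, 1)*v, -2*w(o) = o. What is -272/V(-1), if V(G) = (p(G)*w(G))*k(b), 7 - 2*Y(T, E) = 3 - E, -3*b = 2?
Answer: 408/5 ≈ 81.600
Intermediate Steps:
b = -⅔ (b = -⅓*2 = -⅔ ≈ -0.66667)
Y(T, E) = 2 + E/2 (Y(T, E) = 7/2 - (3 - E)/2 = 7/2 + (-3/2 + E/2) = 2 + E/2)
w(o) = -o/2
k(v) = 5*v/2 (k(v) = (2 + (½)*1)*v = (2 + ½)*v = 5*v/2)
p(H) = 4*H² (p(H) = (2*H)*(2*H) = 4*H²)
V(G) = 10*G³/3 (V(G) = ((4*G²)*(-G/2))*((5/2)*(-⅔)) = -2*G³*(-5/3) = 10*G³/3)
-272/V(-1) = -272/((10/3)*(-1)³) = -272/((10/3)*(-1)) = -272/(-10/3) = -272*(-3/10) = 408/5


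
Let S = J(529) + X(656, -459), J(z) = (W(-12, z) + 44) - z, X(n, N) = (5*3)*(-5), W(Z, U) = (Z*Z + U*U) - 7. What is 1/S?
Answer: 1/279418 ≈ 3.5789e-6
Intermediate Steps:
W(Z, U) = -7 + U² + Z² (W(Z, U) = (Z² + U²) - 7 = (U² + Z²) - 7 = -7 + U² + Z²)
X(n, N) = -75 (X(n, N) = 15*(-5) = -75)
J(z) = 181 + z² - z (J(z) = ((-7 + z² + (-12)²) + 44) - z = ((-7 + z² + 144) + 44) - z = ((137 + z²) + 44) - z = (181 + z²) - z = 181 + z² - z)
S = 279418 (S = (181 + 529² - 1*529) - 75 = (181 + 279841 - 529) - 75 = 279493 - 75 = 279418)
1/S = 1/279418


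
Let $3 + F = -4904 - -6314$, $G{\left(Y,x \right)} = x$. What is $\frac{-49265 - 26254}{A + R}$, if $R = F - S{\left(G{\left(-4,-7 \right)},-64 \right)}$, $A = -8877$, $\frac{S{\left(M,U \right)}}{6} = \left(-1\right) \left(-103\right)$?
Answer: $\frac{25173}{2696} \approx 9.3372$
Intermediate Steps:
$F = 1407$ ($F = -3 - -1410 = -3 + \left(-4904 + 6314\right) = -3 + 1410 = 1407$)
$S{\left(M,U \right)} = 618$ ($S{\left(M,U \right)} = 6 \left(\left(-1\right) \left(-103\right)\right) = 6 \cdot 103 = 618$)
$R = 789$ ($R = 1407 - 618 = 789$)
$\frac{-49265 - 26254}{A + R} = \frac{-49265 - 26254}{-8877 + 789} = - \frac{75519}{-8088} = \left(-75519\right) \left(- \frac{1}{8088}\right) = \frac{25173}{2696}$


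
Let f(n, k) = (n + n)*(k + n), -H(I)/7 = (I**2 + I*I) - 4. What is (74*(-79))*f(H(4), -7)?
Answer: -465201296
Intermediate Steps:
H(I) = 28 - 14*I**2 (H(I) = -7*((I**2 + I*I) - 4) = -7*((I**2 + I**2) - 4) = -7*(2*I**2 - 4) = -7*(-4 + 2*I**2) = 28 - 14*I**2)
f(n, k) = 2*n*(k + n) (f(n, k) = (2*n)*(k + n) = 2*n*(k + n))
(74*(-79))*f(H(4), -7) = (74*(-79))*(2*(28 - 14*4**2)*(-7 + (28 - 14*4**2))) = -11692*(28 - 14*16)*(-7 + (28 - 14*16)) = -11692*(28 - 224)*(-7 + (28 - 224)) = -11692*(-196)*(-7 - 196) = -11692*(-196)*(-203) = -5846*79576 = -465201296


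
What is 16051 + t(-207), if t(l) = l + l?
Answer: 15637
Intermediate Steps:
t(l) = 2*l
16051 + t(-207) = 16051 + 2*(-207) = 16051 - 414 = 15637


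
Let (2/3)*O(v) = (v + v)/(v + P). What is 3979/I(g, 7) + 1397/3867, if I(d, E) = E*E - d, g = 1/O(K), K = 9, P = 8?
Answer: 417267893/5050302 ≈ 82.622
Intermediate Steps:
O(v) = 3*v/(8 + v) (O(v) = 3*((v + v)/(v + 8))/2 = 3*((2*v)/(8 + v))/2 = 3*(2*v/(8 + v))/2 = 3*v/(8 + v))
g = 17/27 (g = 1/(3*9/(8 + 9)) = 1/(3*9/17) = 1/(3*9*(1/17)) = 1/(27/17) = 17/27 ≈ 0.62963)
I(d, E) = E² - d
3979/I(g, 7) + 1397/3867 = 3979/(7² - 1*17/27) + 1397/3867 = 3979/(49 - 17/27) + 1397*(1/3867) = 3979/(1306/27) + 1397/3867 = 3979*(27/1306) + 1397/3867 = 107433/1306 + 1397/3867 = 417267893/5050302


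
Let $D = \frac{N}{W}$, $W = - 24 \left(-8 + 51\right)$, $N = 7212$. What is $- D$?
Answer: $\frac{601}{86} \approx 6.9884$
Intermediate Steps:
$W = -1032$ ($W = \left(-24\right) 43 = -1032$)
$D = - \frac{601}{86}$ ($D = \frac{7212}{-1032} = 7212 \left(- \frac{1}{1032}\right) = - \frac{601}{86} \approx -6.9884$)
$- D = \left(-1\right) \left(- \frac{601}{86}\right) = \frac{601}{86}$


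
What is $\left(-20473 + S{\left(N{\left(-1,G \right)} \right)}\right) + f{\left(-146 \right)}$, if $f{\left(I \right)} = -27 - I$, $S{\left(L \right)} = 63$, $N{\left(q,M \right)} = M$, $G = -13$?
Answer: $-20291$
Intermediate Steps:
$\left(-20473 + S{\left(N{\left(-1,G \right)} \right)}\right) + f{\left(-146 \right)} = \left(-20473 + 63\right) - -119 = -20410 + \left(-27 + 146\right) = -20410 + 119 = -20291$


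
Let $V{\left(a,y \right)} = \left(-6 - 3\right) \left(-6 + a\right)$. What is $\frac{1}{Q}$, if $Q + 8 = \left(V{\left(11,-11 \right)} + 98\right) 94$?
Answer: $\frac{1}{4974} \approx 0.00020105$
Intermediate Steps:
$V{\left(a,y \right)} = 54 - 9 a$ ($V{\left(a,y \right)} = - 9 \left(-6 + a\right) = 54 - 9 a$)
$Q = 4974$ ($Q = -8 + \left(\left(54 - 99\right) + 98\right) 94 = -8 + \left(-45 + 98\right) 94 = -8 + 53 \cdot 94 = -8 + 4982 = 4974$)
$\frac{1}{Q} = \frac{1}{4974}$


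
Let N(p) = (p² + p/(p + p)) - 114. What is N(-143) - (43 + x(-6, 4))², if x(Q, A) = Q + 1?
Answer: 37783/2 ≈ 18892.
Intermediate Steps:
x(Q, A) = 1 + Q
N(p) = -227/2 + p² (N(p) = (p² + p/((2*p))) - 114 = (p² + (1/(2*p))*p) - 114 = (p² + ½) - 114 = (½ + p²) - 114 = -227/2 + p²)
N(-143) - (43 + x(-6, 4))² = (-227/2 + (-143)²) - (43 + (1 - 6))² = (-227/2 + 20449) - (43 - 5)² = 40671/2 - 1*38² = 40671/2 - 1*1444 = 40671/2 - 1444 = 37783/2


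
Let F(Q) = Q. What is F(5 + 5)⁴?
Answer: 10000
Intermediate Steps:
F(5 + 5)⁴ = (5 + 5)⁴ = 10⁴ = 10000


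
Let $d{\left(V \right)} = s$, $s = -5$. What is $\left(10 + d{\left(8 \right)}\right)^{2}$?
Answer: $25$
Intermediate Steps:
$d{\left(V \right)} = -5$
$\left(10 + d{\left(8 \right)}\right)^{2} = \left(10 - 5\right)^{2} = 5^{2} = 25$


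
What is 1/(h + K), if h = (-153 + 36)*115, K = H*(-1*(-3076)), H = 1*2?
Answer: -1/7303 ≈ -0.00013693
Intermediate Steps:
H = 2
K = 6152 (K = 2*(-1*(-3076)) = 2*3076 = 6152)
h = -13455 (h = -117*115 = -13455)
1/(h + K) = 1/(-13455 + 6152) = 1/(-7303) = -1/7303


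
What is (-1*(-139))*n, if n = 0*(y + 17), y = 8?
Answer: 0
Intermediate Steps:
n = 0 (n = 0*(8 + 17) = 0*25 = 0)
(-1*(-139))*n = -1*(-139)*0 = 139*0 = 0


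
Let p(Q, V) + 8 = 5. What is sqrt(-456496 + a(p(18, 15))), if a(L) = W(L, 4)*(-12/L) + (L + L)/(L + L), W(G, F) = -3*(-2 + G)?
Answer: 63*I*sqrt(115) ≈ 675.6*I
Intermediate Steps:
p(Q, V) = -3 (p(Q, V) = -8 + 5 = -3)
W(G, F) = 6 - 3*G
a(L) = 1 - 12*(6 - 3*L)/L (a(L) = (6 - 3*L)*(-12/L) + (L + L)/(L + L) = -12*(6 - 3*L)/L + (2*L)/((2*L)) = -12*(6 - 3*L)/L + (2*L)*(1/(2*L)) = -12*(6 - 3*L)/L + 1 = 1 - 12*(6 - 3*L)/L)
sqrt(-456496 + a(p(18, 15))) = sqrt(-456496 + (37 - 72/(-3))) = sqrt(-456496 + (37 - 72*(-1/3))) = sqrt(-456496 + (37 + 24)) = sqrt(-456496 + 61) = sqrt(-456435) = 63*I*sqrt(115)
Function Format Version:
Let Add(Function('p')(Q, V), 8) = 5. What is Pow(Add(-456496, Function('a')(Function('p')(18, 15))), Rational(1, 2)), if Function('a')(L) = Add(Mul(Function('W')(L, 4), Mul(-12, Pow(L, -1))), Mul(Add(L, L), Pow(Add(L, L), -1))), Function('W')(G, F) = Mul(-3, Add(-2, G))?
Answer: Mul(63, I, Pow(115, Rational(1, 2))) ≈ Mul(675.60, I)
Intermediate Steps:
Function('p')(Q, V) = -3 (Function('p')(Q, V) = Add(-8, 5) = -3)
Function('W')(G, F) = Add(6, Mul(-3, G))
Function('a')(L) = Add(1, Mul(-12, Pow(L, -1), Add(6, Mul(-3, L)))) (Function('a')(L) = Add(Mul(Add(6, Mul(-3, L)), Mul(-12, Pow(L, -1))), Mul(Add(L, L), Pow(Add(L, L), -1))) = Add(Mul(-12, Pow(L, -1), Add(6, Mul(-3, L))), Mul(Mul(2, L), Pow(Mul(2, L), -1))) = Add(Mul(-12, Pow(L, -1), Add(6, Mul(-3, L))), Mul(Mul(2, L), Mul(Rational(1, 2), Pow(L, -1)))) = Add(Mul(-12, Pow(L, -1), Add(6, Mul(-3, L))), 1) = Add(1, Mul(-12, Pow(L, -1), Add(6, Mul(-3, L)))))
Pow(Add(-456496, Function('a')(Function('p')(18, 15))), Rational(1, 2)) = Pow(Add(-456496, Add(37, Mul(-72, Pow(-3, -1)))), Rational(1, 2)) = Pow(Add(-456496, Add(37, Mul(-72, Rational(-1, 3)))), Rational(1, 2)) = Pow(Add(-456496, Add(37, 24)), Rational(1, 2)) = Pow(Add(-456496, 61), Rational(1, 2)) = Pow(-456435, Rational(1, 2)) = Mul(63, I, Pow(115, Rational(1, 2)))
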